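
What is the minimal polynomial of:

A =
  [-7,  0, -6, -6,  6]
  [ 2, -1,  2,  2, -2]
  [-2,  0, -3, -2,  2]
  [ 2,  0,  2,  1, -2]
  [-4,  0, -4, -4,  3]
x^2 + 4*x + 3

The characteristic polynomial is χ_A(x) = (x + 1)^4*(x + 3), so the eigenvalues are known. The minimal polynomial is
  m_A(x) = Π_λ (x − λ)^{k_λ}
where k_λ is the size of the *largest* Jordan block for λ (equivalently, the smallest k with (A − λI)^k v = 0 for every generalised eigenvector v of λ).

  λ = -3: largest Jordan block has size 1, contributing (x + 3)
  λ = -1: largest Jordan block has size 1, contributing (x + 1)

So m_A(x) = (x + 1)*(x + 3) = x^2 + 4*x + 3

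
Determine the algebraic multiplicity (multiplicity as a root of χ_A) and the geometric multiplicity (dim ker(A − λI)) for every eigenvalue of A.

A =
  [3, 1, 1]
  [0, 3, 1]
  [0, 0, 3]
λ = 3: alg = 3, geom = 1

Step 1 — factor the characteristic polynomial to read off the algebraic multiplicities:
  χ_A(x) = (x - 3)^3

Step 2 — compute geometric multiplicities via the rank-nullity identity g(λ) = n − rank(A − λI):
  rank(A − (3)·I) = 2, so dim ker(A − (3)·I) = n − 2 = 1

Summary:
  λ = 3: algebraic multiplicity = 3, geometric multiplicity = 1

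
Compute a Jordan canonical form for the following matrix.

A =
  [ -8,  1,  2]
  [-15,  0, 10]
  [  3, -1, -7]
J_2(-5) ⊕ J_1(-5)

The characteristic polynomial is
  det(x·I − A) = x^3 + 15*x^2 + 75*x + 125 = (x + 5)^3

Eigenvalues and multiplicities (the geometric multiplicity of λ is n − rank(A − λI), which equals the number of Jordan blocks for λ):
  λ = -5: algebraic multiplicity = 3, geometric multiplicity = 2

Determining the block sizes for each eigenvalue:
  λ = -5: 2 blocks summing to 3 forces exactly one block of size 2 and the rest size 1 → block sizes [2, 1]

Assembling the blocks gives a Jordan form
J =
  [-5,  1,  0]
  [ 0, -5,  0]
  [ 0,  0, -5]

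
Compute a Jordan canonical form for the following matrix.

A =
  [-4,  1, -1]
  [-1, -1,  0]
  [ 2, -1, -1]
J_3(-2)

The characteristic polynomial is
  det(x·I − A) = x^3 + 6*x^2 + 12*x + 8 = (x + 2)^3

Eigenvalues and multiplicities (the geometric multiplicity of λ is n − rank(A − λI), which equals the number of Jordan blocks for λ):
  λ = -2: algebraic multiplicity = 3, geometric multiplicity = 1

Determining the block sizes for each eigenvalue:
  λ = -2: one block (gm = 1), so the single block has size am = 3 → block sizes [3]

Assembling the blocks gives a Jordan form
J =
  [-2,  1,  0]
  [ 0, -2,  1]
  [ 0,  0, -2]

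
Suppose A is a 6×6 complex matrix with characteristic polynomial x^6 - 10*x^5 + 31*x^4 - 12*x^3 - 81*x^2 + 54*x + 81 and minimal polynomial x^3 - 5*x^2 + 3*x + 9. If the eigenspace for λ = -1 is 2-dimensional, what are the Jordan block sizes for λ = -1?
Block sizes for λ = -1: [1, 1]

Step 1 — from the characteristic polynomial, algebraic multiplicity of λ = -1 is 2. From dim ker(A − (-1)·I) = 2, there are exactly 2 Jordan blocks for λ = -1.
Step 2 — from the minimal polynomial, the factor (x + 1) tells us the largest block for λ = -1 has size 1.
Step 3 — with total size 2, 2 blocks, and largest block 1, the block sizes (in nonincreasing order) are [1, 1].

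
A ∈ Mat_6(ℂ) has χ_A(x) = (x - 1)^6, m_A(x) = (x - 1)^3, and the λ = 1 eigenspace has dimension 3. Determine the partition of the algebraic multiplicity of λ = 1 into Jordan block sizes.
Block sizes for λ = 1: [3, 2, 1]

Step 1 — from the characteristic polynomial, algebraic multiplicity of λ = 1 is 6. From dim ker(A − (1)·I) = 3, there are exactly 3 Jordan blocks for λ = 1.
Step 2 — from the minimal polynomial, the factor (x − 1)^3 tells us the largest block for λ = 1 has size 3.
Step 3 — with total size 6, 3 blocks, and largest block 3, the block sizes (in nonincreasing order) are [3, 2, 1].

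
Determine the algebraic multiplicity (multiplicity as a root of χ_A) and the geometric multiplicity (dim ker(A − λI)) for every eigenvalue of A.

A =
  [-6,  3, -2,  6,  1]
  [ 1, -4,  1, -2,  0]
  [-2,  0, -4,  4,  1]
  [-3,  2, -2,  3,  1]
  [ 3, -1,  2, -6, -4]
λ = -3: alg = 5, geom = 2

Step 1 — factor the characteristic polynomial to read off the algebraic multiplicities:
  χ_A(x) = (x + 3)^5

Step 2 — compute geometric multiplicities via the rank-nullity identity g(λ) = n − rank(A − λI):
  rank(A − (-3)·I) = 3, so dim ker(A − (-3)·I) = n − 3 = 2

Summary:
  λ = -3: algebraic multiplicity = 5, geometric multiplicity = 2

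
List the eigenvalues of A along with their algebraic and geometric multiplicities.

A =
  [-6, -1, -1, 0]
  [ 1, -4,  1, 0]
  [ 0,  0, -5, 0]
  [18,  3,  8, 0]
λ = -5: alg = 3, geom = 2; λ = 0: alg = 1, geom = 1

Step 1 — factor the characteristic polynomial to read off the algebraic multiplicities:
  χ_A(x) = x*(x + 5)^3

Step 2 — compute geometric multiplicities via the rank-nullity identity g(λ) = n − rank(A − λI):
  rank(A − (-5)·I) = 2, so dim ker(A − (-5)·I) = n − 2 = 2
  rank(A − (0)·I) = 3, so dim ker(A − (0)·I) = n − 3 = 1

Summary:
  λ = -5: algebraic multiplicity = 3, geometric multiplicity = 2
  λ = 0: algebraic multiplicity = 1, geometric multiplicity = 1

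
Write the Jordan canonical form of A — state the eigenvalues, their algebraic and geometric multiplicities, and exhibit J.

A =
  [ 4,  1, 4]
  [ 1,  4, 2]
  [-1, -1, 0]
J_1(2) ⊕ J_2(3)

The characteristic polynomial is
  det(x·I − A) = x^3 - 8*x^2 + 21*x - 18 = (x - 3)^2*(x - 2)

Eigenvalues and multiplicities (the geometric multiplicity of λ is n − rank(A − λI), which equals the number of Jordan blocks for λ):
  λ = 2: algebraic multiplicity = 1, geometric multiplicity = 1
  λ = 3: algebraic multiplicity = 2, geometric multiplicity = 1

Determining the block sizes for each eigenvalue:
  λ = 2: one block (gm = 1), so the single block has size am = 1 → block sizes [1]
  λ = 3: one block (gm = 1), so the single block has size am = 2 → block sizes [2]

Assembling the blocks gives a Jordan form
J =
  [2, 0, 0]
  [0, 3, 1]
  [0, 0, 3]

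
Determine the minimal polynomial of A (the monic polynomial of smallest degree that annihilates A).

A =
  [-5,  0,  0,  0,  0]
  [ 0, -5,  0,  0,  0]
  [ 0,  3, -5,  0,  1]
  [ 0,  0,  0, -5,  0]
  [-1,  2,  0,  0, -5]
x^3 + 15*x^2 + 75*x + 125

The characteristic polynomial is χ_A(x) = (x + 5)^5, so the eigenvalues are known. The minimal polynomial is
  m_A(x) = Π_λ (x − λ)^{k_λ}
where k_λ is the size of the *largest* Jordan block for λ (equivalently, the smallest k with (A − λI)^k v = 0 for every generalised eigenvector v of λ).

  λ = -5: largest Jordan block has size 3, contributing (x + 5)^3

So m_A(x) = (x + 5)^3 = x^3 + 15*x^2 + 75*x + 125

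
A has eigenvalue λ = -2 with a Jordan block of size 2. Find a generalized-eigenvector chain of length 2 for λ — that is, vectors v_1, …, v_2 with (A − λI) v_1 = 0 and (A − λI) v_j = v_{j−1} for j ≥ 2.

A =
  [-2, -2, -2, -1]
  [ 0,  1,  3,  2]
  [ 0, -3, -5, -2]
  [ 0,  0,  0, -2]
A Jordan chain for λ = -2 of length 2:
v_1 = (-2, 3, -3, 0)ᵀ
v_2 = (0, 1, 0, 0)ᵀ

Let N = A − (-2)·I. We want v_2 with N^2 v_2 = 0 but N^1 v_2 ≠ 0; then v_{j-1} := N · v_j for j = 2, …, 2.

Pick v_2 = (0, 1, 0, 0)ᵀ.
Then v_1 = N · v_2 = (-2, 3, -3, 0)ᵀ.

Sanity check: (A − (-2)·I) v_1 = (0, 0, 0, 0)ᵀ = 0. ✓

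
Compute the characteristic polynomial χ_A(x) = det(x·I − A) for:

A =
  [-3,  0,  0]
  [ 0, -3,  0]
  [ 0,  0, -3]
x^3 + 9*x^2 + 27*x + 27

Expanding det(x·I − A) (e.g. by cofactor expansion or by noting that A is similar to its Jordan form J, which has the same characteristic polynomial as A) gives
  χ_A(x) = x^3 + 9*x^2 + 27*x + 27
which factors as (x + 3)^3. The eigenvalues (with algebraic multiplicities) are λ = -3 with multiplicity 3.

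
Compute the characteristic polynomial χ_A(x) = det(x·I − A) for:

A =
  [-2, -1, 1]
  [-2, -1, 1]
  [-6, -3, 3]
x^3

Expanding det(x·I − A) (e.g. by cofactor expansion or by noting that A is similar to its Jordan form J, which has the same characteristic polynomial as A) gives
  χ_A(x) = x^3
which factors as x^3. The eigenvalues (with algebraic multiplicities) are λ = 0 with multiplicity 3.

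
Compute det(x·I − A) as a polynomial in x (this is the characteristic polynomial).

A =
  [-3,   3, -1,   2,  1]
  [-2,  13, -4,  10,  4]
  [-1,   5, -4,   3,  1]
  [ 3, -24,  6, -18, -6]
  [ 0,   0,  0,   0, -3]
x^5 + 15*x^4 + 90*x^3 + 270*x^2 + 405*x + 243

Expanding det(x·I − A) (e.g. by cofactor expansion or by noting that A is similar to its Jordan form J, which has the same characteristic polynomial as A) gives
  χ_A(x) = x^5 + 15*x^4 + 90*x^3 + 270*x^2 + 405*x + 243
which factors as (x + 3)^5. The eigenvalues (with algebraic multiplicities) are λ = -3 with multiplicity 5.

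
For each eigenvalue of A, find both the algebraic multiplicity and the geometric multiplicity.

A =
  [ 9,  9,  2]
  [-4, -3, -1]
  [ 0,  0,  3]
λ = 3: alg = 3, geom = 1

Step 1 — factor the characteristic polynomial to read off the algebraic multiplicities:
  χ_A(x) = (x - 3)^3

Step 2 — compute geometric multiplicities via the rank-nullity identity g(λ) = n − rank(A − λI):
  rank(A − (3)·I) = 2, so dim ker(A − (3)·I) = n − 2 = 1

Summary:
  λ = 3: algebraic multiplicity = 3, geometric multiplicity = 1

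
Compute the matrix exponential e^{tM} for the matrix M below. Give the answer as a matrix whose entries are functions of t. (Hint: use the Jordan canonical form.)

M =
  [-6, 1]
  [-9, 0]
e^{tM} =
  [-3*t*exp(-3*t) + exp(-3*t), t*exp(-3*t)]
  [-9*t*exp(-3*t), 3*t*exp(-3*t) + exp(-3*t)]

Strategy: write M = P · J · P⁻¹ where J is a Jordan canonical form, so e^{tM} = P · e^{tJ} · P⁻¹, and e^{tJ} can be computed block-by-block.

M has Jordan form
J =
  [-3,  1]
  [ 0, -3]
(up to reordering of blocks).

Per-block formulas:
  For a 2×2 Jordan block J_2(-3): exp(t · J_2(-3)) = e^(-3t)·(I + t·N), where N is the 2×2 nilpotent shift.

After assembling e^{tJ} and conjugating by P, we get:

e^{tM} =
  [-3*t*exp(-3*t) + exp(-3*t), t*exp(-3*t)]
  [-9*t*exp(-3*t), 3*t*exp(-3*t) + exp(-3*t)]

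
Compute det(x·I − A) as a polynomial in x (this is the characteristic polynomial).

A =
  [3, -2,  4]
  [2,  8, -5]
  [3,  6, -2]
x^3 - 9*x^2 + 24*x - 16

Expanding det(x·I − A) (e.g. by cofactor expansion or by noting that A is similar to its Jordan form J, which has the same characteristic polynomial as A) gives
  χ_A(x) = x^3 - 9*x^2 + 24*x - 16
which factors as (x - 4)^2*(x - 1). The eigenvalues (with algebraic multiplicities) are λ = 1 with multiplicity 1, λ = 4 with multiplicity 2.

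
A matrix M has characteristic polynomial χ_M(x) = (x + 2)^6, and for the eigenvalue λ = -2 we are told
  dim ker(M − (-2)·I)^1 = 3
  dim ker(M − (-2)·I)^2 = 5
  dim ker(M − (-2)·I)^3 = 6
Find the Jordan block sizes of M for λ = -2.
Block sizes for λ = -2: [3, 2, 1]

From the dimensions of kernels of powers, the number of Jordan blocks of size at least j is d_j − d_{j−1} where d_j = dim ker(N^j) (with d_0 = 0). Computing the differences gives [3, 2, 1].
The number of blocks of size exactly k is (#blocks of size ≥ k) − (#blocks of size ≥ k + 1), so the partition is: 1 block(s) of size 1, 1 block(s) of size 2, 1 block(s) of size 3.
In nonincreasing order the block sizes are [3, 2, 1].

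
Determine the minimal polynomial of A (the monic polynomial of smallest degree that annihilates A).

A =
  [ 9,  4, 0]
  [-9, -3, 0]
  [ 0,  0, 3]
x^2 - 6*x + 9

The characteristic polynomial is χ_A(x) = (x - 3)^3, so the eigenvalues are known. The minimal polynomial is
  m_A(x) = Π_λ (x − λ)^{k_λ}
where k_λ is the size of the *largest* Jordan block for λ (equivalently, the smallest k with (A − λI)^k v = 0 for every generalised eigenvector v of λ).

  λ = 3: largest Jordan block has size 2, contributing (x − 3)^2

So m_A(x) = (x - 3)^2 = x^2 - 6*x + 9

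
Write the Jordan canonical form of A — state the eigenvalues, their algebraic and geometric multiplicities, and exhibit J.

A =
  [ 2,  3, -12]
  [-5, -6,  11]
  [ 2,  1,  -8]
J_3(-4)

The characteristic polynomial is
  det(x·I − A) = x^3 + 12*x^2 + 48*x + 64 = (x + 4)^3

Eigenvalues and multiplicities (the geometric multiplicity of λ is n − rank(A − λI), which equals the number of Jordan blocks for λ):
  λ = -4: algebraic multiplicity = 3, geometric multiplicity = 1

Determining the block sizes for each eigenvalue:
  λ = -4: one block (gm = 1), so the single block has size am = 3 → block sizes [3]

Assembling the blocks gives a Jordan form
J =
  [-4,  1,  0]
  [ 0, -4,  1]
  [ 0,  0, -4]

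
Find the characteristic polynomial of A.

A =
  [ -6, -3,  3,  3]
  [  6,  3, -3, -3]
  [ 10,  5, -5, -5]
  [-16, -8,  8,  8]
x^4

Expanding det(x·I − A) (e.g. by cofactor expansion or by noting that A is similar to its Jordan form J, which has the same characteristic polynomial as A) gives
  χ_A(x) = x^4
which factors as x^4. The eigenvalues (with algebraic multiplicities) are λ = 0 with multiplicity 4.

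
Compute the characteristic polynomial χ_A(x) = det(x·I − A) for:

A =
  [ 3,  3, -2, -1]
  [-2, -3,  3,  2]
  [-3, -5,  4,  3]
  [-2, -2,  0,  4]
x^4 - 8*x^3 + 24*x^2 - 32*x + 16

Expanding det(x·I − A) (e.g. by cofactor expansion or by noting that A is similar to its Jordan form J, which has the same characteristic polynomial as A) gives
  χ_A(x) = x^4 - 8*x^3 + 24*x^2 - 32*x + 16
which factors as (x - 2)^4. The eigenvalues (with algebraic multiplicities) are λ = 2 with multiplicity 4.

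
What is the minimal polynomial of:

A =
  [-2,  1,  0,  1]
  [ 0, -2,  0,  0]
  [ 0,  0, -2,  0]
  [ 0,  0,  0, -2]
x^2 + 4*x + 4

The characteristic polynomial is χ_A(x) = (x + 2)^4, so the eigenvalues are known. The minimal polynomial is
  m_A(x) = Π_λ (x − λ)^{k_λ}
where k_λ is the size of the *largest* Jordan block for λ (equivalently, the smallest k with (A − λI)^k v = 0 for every generalised eigenvector v of λ).

  λ = -2: largest Jordan block has size 2, contributing (x + 2)^2

So m_A(x) = (x + 2)^2 = x^2 + 4*x + 4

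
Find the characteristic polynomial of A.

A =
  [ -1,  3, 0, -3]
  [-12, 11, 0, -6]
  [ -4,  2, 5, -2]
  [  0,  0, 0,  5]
x^4 - 20*x^3 + 150*x^2 - 500*x + 625

Expanding det(x·I − A) (e.g. by cofactor expansion or by noting that A is similar to its Jordan form J, which has the same characteristic polynomial as A) gives
  χ_A(x) = x^4 - 20*x^3 + 150*x^2 - 500*x + 625
which factors as (x - 5)^4. The eigenvalues (with algebraic multiplicities) are λ = 5 with multiplicity 4.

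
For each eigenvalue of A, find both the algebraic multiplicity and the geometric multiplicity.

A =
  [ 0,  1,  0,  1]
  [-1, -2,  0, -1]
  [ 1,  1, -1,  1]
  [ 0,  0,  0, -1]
λ = -1: alg = 4, geom = 3

Step 1 — factor the characteristic polynomial to read off the algebraic multiplicities:
  χ_A(x) = (x + 1)^4

Step 2 — compute geometric multiplicities via the rank-nullity identity g(λ) = n − rank(A − λI):
  rank(A − (-1)·I) = 1, so dim ker(A − (-1)·I) = n − 1 = 3

Summary:
  λ = -1: algebraic multiplicity = 4, geometric multiplicity = 3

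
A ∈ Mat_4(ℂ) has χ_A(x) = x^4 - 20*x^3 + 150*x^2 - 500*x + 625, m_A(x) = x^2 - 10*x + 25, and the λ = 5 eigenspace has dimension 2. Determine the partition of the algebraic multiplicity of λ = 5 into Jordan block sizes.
Block sizes for λ = 5: [2, 2]

Step 1 — from the characteristic polynomial, algebraic multiplicity of λ = 5 is 4. From dim ker(A − (5)·I) = 2, there are exactly 2 Jordan blocks for λ = 5.
Step 2 — from the minimal polynomial, the factor (x − 5)^2 tells us the largest block for λ = 5 has size 2.
Step 3 — with total size 4, 2 blocks, and largest block 2, the block sizes (in nonincreasing order) are [2, 2].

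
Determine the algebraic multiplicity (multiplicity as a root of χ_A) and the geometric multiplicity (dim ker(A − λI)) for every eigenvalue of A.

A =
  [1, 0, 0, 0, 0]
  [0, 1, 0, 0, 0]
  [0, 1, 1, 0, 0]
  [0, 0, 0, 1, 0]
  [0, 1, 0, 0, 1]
λ = 1: alg = 5, geom = 4

Step 1 — factor the characteristic polynomial to read off the algebraic multiplicities:
  χ_A(x) = (x - 1)^5

Step 2 — compute geometric multiplicities via the rank-nullity identity g(λ) = n − rank(A − λI):
  rank(A − (1)·I) = 1, so dim ker(A − (1)·I) = n − 1 = 4

Summary:
  λ = 1: algebraic multiplicity = 5, geometric multiplicity = 4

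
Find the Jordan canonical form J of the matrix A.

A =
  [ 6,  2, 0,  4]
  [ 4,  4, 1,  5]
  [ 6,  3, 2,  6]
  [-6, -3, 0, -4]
J_3(2) ⊕ J_1(2)

The characteristic polynomial is
  det(x·I − A) = x^4 - 8*x^3 + 24*x^2 - 32*x + 16 = (x - 2)^4

Eigenvalues and multiplicities (the geometric multiplicity of λ is n − rank(A − λI), which equals the number of Jordan blocks for λ):
  λ = 2: algebraic multiplicity = 4, geometric multiplicity = 2

Determining the block sizes for each eigenvalue:
  λ = 2: with am = 4 and gm = 2, the partition is not yet determined (e.g. several partitions of 4 into 2 parts exist). Let N = A − (2)·I. Computing rank(N^1) = 2, rank(N^2) = 1, rank(N^3) = 0; the number of blocks of size ≥ j is rank(N^{j−1}) − rank(N^j), giving [2, 1, 1]. So we have 1 block(s) of size 3, 1 block(s) of size 1 → block sizes [3, 1]

Assembling the blocks gives a Jordan form
J =
  [2, 1, 0, 0]
  [0, 2, 1, 0]
  [0, 0, 2, 0]
  [0, 0, 0, 2]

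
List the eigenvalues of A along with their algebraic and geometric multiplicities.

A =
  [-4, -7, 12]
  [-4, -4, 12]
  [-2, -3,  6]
λ = -2: alg = 1, geom = 1; λ = 0: alg = 2, geom = 1

Step 1 — factor the characteristic polynomial to read off the algebraic multiplicities:
  χ_A(x) = x^2*(x + 2)

Step 2 — compute geometric multiplicities via the rank-nullity identity g(λ) = n − rank(A − λI):
  rank(A − (-2)·I) = 2, so dim ker(A − (-2)·I) = n − 2 = 1
  rank(A − (0)·I) = 2, so dim ker(A − (0)·I) = n − 2 = 1

Summary:
  λ = -2: algebraic multiplicity = 1, geometric multiplicity = 1
  λ = 0: algebraic multiplicity = 2, geometric multiplicity = 1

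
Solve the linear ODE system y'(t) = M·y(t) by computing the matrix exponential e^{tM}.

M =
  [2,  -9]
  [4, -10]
e^{tM} =
  [6*t*exp(-4*t) + exp(-4*t), -9*t*exp(-4*t)]
  [4*t*exp(-4*t), -6*t*exp(-4*t) + exp(-4*t)]

Strategy: write M = P · J · P⁻¹ where J is a Jordan canonical form, so e^{tM} = P · e^{tJ} · P⁻¹, and e^{tJ} can be computed block-by-block.

M has Jordan form
J =
  [-4,  1]
  [ 0, -4]
(up to reordering of blocks).

Per-block formulas:
  For a 2×2 Jordan block J_2(-4): exp(t · J_2(-4)) = e^(-4t)·(I + t·N), where N is the 2×2 nilpotent shift.

After assembling e^{tJ} and conjugating by P, we get:

e^{tM} =
  [6*t*exp(-4*t) + exp(-4*t), -9*t*exp(-4*t)]
  [4*t*exp(-4*t), -6*t*exp(-4*t) + exp(-4*t)]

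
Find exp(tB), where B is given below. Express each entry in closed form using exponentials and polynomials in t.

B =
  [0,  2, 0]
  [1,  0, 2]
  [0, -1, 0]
e^{tB} =
  [t^2 + 1, 2*t, 2*t^2]
  [t, 1, 2*t]
  [-t^2/2, -t, 1 - t^2]

Strategy: write B = P · J · P⁻¹ where J is a Jordan canonical form, so e^{tB} = P · e^{tJ} · P⁻¹, and e^{tJ} can be computed block-by-block.

B has Jordan form
J =
  [0, 1, 0]
  [0, 0, 1]
  [0, 0, 0]
(up to reordering of blocks).

Per-block formulas:
  For a 3×3 Jordan block J_3(0): exp(t · J_3(0)) = e^(0t)·(I + t·N + (t^2/2)·N^2), where N is the 3×3 nilpotent shift.

After assembling e^{tJ} and conjugating by P, we get:

e^{tB} =
  [t^2 + 1, 2*t, 2*t^2]
  [t, 1, 2*t]
  [-t^2/2, -t, 1 - t^2]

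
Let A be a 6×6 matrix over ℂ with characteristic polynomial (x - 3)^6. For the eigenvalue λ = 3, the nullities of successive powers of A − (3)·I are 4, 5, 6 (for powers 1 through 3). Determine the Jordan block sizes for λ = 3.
Block sizes for λ = 3: [3, 1, 1, 1]

From the dimensions of kernels of powers, the number of Jordan blocks of size at least j is d_j − d_{j−1} where d_j = dim ker(N^j) (with d_0 = 0). Computing the differences gives [4, 1, 1].
The number of blocks of size exactly k is (#blocks of size ≥ k) − (#blocks of size ≥ k + 1), so the partition is: 3 block(s) of size 1, 1 block(s) of size 3.
In nonincreasing order the block sizes are [3, 1, 1, 1].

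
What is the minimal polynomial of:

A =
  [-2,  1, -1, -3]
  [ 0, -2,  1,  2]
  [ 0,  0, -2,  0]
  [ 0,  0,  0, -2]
x^3 + 6*x^2 + 12*x + 8

The characteristic polynomial is χ_A(x) = (x + 2)^4, so the eigenvalues are known. The minimal polynomial is
  m_A(x) = Π_λ (x − λ)^{k_λ}
where k_λ is the size of the *largest* Jordan block for λ (equivalently, the smallest k with (A − λI)^k v = 0 for every generalised eigenvector v of λ).

  λ = -2: largest Jordan block has size 3, contributing (x + 2)^3

So m_A(x) = (x + 2)^3 = x^3 + 6*x^2 + 12*x + 8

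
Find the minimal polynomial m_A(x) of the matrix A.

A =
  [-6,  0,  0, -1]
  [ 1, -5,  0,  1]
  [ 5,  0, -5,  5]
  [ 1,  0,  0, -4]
x^2 + 10*x + 25

The characteristic polynomial is χ_A(x) = (x + 5)^4, so the eigenvalues are known. The minimal polynomial is
  m_A(x) = Π_λ (x − λ)^{k_λ}
where k_λ is the size of the *largest* Jordan block for λ (equivalently, the smallest k with (A − λI)^k v = 0 for every generalised eigenvector v of λ).

  λ = -5: largest Jordan block has size 2, contributing (x + 5)^2

So m_A(x) = (x + 5)^2 = x^2 + 10*x + 25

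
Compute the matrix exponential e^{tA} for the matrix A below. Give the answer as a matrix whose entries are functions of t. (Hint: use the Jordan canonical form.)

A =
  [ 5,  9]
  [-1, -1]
e^{tA} =
  [3*t*exp(2*t) + exp(2*t), 9*t*exp(2*t)]
  [-t*exp(2*t), -3*t*exp(2*t) + exp(2*t)]

Strategy: write A = P · J · P⁻¹ where J is a Jordan canonical form, so e^{tA} = P · e^{tJ} · P⁻¹, and e^{tJ} can be computed block-by-block.

A has Jordan form
J =
  [2, 1]
  [0, 2]
(up to reordering of blocks).

Per-block formulas:
  For a 2×2 Jordan block J_2(2): exp(t · J_2(2)) = e^(2t)·(I + t·N), where N is the 2×2 nilpotent shift.

After assembling e^{tJ} and conjugating by P, we get:

e^{tA} =
  [3*t*exp(2*t) + exp(2*t), 9*t*exp(2*t)]
  [-t*exp(2*t), -3*t*exp(2*t) + exp(2*t)]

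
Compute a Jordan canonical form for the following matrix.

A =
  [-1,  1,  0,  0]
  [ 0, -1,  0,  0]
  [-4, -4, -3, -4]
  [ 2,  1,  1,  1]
J_2(-1) ⊕ J_2(-1)

The characteristic polynomial is
  det(x·I − A) = x^4 + 4*x^3 + 6*x^2 + 4*x + 1 = (x + 1)^4

Eigenvalues and multiplicities (the geometric multiplicity of λ is n − rank(A − λI), which equals the number of Jordan blocks for λ):
  λ = -1: algebraic multiplicity = 4, geometric multiplicity = 2

Determining the block sizes for each eigenvalue:
  λ = -1: with am = 4 and gm = 2, the partition is not yet determined (e.g. several partitions of 4 into 2 parts exist). Let N = A − (-1)·I. Computing rank(N^1) = 2, rank(N^2) = 0; the number of blocks of size ≥ j is rank(N^{j−1}) − rank(N^j), giving [2, 2]. So we have 2 block(s) of size 2 → block sizes [2, 2]

Assembling the blocks gives a Jordan form
J =
  [-1,  1,  0,  0]
  [ 0, -1,  0,  0]
  [ 0,  0, -1,  1]
  [ 0,  0,  0, -1]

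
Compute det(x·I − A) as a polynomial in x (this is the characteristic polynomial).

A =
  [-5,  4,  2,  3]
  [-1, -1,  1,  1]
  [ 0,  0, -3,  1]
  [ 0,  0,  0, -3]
x^4 + 12*x^3 + 54*x^2 + 108*x + 81

Expanding det(x·I − A) (e.g. by cofactor expansion or by noting that A is similar to its Jordan form J, which has the same characteristic polynomial as A) gives
  χ_A(x) = x^4 + 12*x^3 + 54*x^2 + 108*x + 81
which factors as (x + 3)^4. The eigenvalues (with algebraic multiplicities) are λ = -3 with multiplicity 4.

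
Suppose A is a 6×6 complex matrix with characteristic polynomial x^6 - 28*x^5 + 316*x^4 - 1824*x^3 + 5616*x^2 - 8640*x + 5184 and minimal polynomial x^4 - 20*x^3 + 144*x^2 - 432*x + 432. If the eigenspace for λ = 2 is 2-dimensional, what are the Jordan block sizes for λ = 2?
Block sizes for λ = 2: [1, 1]

Step 1 — from the characteristic polynomial, algebraic multiplicity of λ = 2 is 2. From dim ker(A − (2)·I) = 2, there are exactly 2 Jordan blocks for λ = 2.
Step 2 — from the minimal polynomial, the factor (x − 2) tells us the largest block for λ = 2 has size 1.
Step 3 — with total size 2, 2 blocks, and largest block 1, the block sizes (in nonincreasing order) are [1, 1].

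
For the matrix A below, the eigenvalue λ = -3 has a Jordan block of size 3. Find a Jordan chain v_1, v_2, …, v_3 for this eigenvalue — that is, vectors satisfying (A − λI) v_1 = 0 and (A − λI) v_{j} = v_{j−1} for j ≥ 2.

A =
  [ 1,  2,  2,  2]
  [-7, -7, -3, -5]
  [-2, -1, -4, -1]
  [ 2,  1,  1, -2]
A Jordan chain for λ = -3 of length 3:
v_1 = (2, -4, -1, 1)ᵀ
v_2 = (4, -7, -2, 2)ᵀ
v_3 = (1, 0, 0, 0)ᵀ

Let N = A − (-3)·I. We want v_3 with N^3 v_3 = 0 but N^2 v_3 ≠ 0; then v_{j-1} := N · v_j for j = 3, …, 2.

Pick v_3 = (1, 0, 0, 0)ᵀ.
Then v_2 = N · v_3 = (4, -7, -2, 2)ᵀ.
Then v_1 = N · v_2 = (2, -4, -1, 1)ᵀ.

Sanity check: (A − (-3)·I) v_1 = (0, 0, 0, 0)ᵀ = 0. ✓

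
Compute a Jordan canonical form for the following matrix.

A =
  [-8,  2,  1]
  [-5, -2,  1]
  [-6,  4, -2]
J_3(-4)

The characteristic polynomial is
  det(x·I − A) = x^3 + 12*x^2 + 48*x + 64 = (x + 4)^3

Eigenvalues and multiplicities (the geometric multiplicity of λ is n − rank(A − λI), which equals the number of Jordan blocks for λ):
  λ = -4: algebraic multiplicity = 3, geometric multiplicity = 1

Determining the block sizes for each eigenvalue:
  λ = -4: one block (gm = 1), so the single block has size am = 3 → block sizes [3]

Assembling the blocks gives a Jordan form
J =
  [-4,  1,  0]
  [ 0, -4,  1]
  [ 0,  0, -4]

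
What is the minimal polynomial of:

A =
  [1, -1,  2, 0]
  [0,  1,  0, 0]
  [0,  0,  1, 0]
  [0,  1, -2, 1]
x^2 - 2*x + 1

The characteristic polynomial is χ_A(x) = (x - 1)^4, so the eigenvalues are known. The minimal polynomial is
  m_A(x) = Π_λ (x − λ)^{k_λ}
where k_λ is the size of the *largest* Jordan block for λ (equivalently, the smallest k with (A − λI)^k v = 0 for every generalised eigenvector v of λ).

  λ = 1: largest Jordan block has size 2, contributing (x − 1)^2

So m_A(x) = (x - 1)^2 = x^2 - 2*x + 1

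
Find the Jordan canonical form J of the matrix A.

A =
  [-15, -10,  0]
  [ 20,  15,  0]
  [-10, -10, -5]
J_1(-5) ⊕ J_1(-5) ⊕ J_1(5)

The characteristic polynomial is
  det(x·I − A) = x^3 + 5*x^2 - 25*x - 125 = (x - 5)*(x + 5)^2

Eigenvalues and multiplicities (the geometric multiplicity of λ is n − rank(A − λI), which equals the number of Jordan blocks for λ):
  λ = -5: algebraic multiplicity = 2, geometric multiplicity = 2
  λ = 5: algebraic multiplicity = 1, geometric multiplicity = 1

Determining the block sizes for each eigenvalue:
  λ = -5: gm = am = 2, so every block has size 1 → block sizes [1, 1]
  λ = 5: one block (gm = 1), so the single block has size am = 1 → block sizes [1]

Assembling the blocks gives a Jordan form
J =
  [-5,  0, 0]
  [ 0, -5, 0]
  [ 0,  0, 5]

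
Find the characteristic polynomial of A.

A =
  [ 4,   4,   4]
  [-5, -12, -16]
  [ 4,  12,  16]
x^3 - 8*x^2 + 20*x - 16

Expanding det(x·I − A) (e.g. by cofactor expansion or by noting that A is similar to its Jordan form J, which has the same characteristic polynomial as A) gives
  χ_A(x) = x^3 - 8*x^2 + 20*x - 16
which factors as (x - 4)*(x - 2)^2. The eigenvalues (with algebraic multiplicities) are λ = 2 with multiplicity 2, λ = 4 with multiplicity 1.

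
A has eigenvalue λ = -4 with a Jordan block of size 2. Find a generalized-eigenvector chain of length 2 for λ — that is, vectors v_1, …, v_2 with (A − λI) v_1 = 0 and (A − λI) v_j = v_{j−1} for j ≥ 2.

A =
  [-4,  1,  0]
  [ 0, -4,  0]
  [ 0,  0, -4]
A Jordan chain for λ = -4 of length 2:
v_1 = (1, 0, 0)ᵀ
v_2 = (0, 1, 0)ᵀ

Let N = A − (-4)·I. We want v_2 with N^2 v_2 = 0 but N^1 v_2 ≠ 0; then v_{j-1} := N · v_j for j = 2, …, 2.

Pick v_2 = (0, 1, 0)ᵀ.
Then v_1 = N · v_2 = (1, 0, 0)ᵀ.

Sanity check: (A − (-4)·I) v_1 = (0, 0, 0)ᵀ = 0. ✓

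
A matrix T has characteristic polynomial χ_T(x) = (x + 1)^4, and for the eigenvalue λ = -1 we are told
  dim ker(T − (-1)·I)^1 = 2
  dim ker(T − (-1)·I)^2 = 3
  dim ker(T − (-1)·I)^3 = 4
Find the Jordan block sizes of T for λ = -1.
Block sizes for λ = -1: [3, 1]

From the dimensions of kernels of powers, the number of Jordan blocks of size at least j is d_j − d_{j−1} where d_j = dim ker(N^j) (with d_0 = 0). Computing the differences gives [2, 1, 1].
The number of blocks of size exactly k is (#blocks of size ≥ k) − (#blocks of size ≥ k + 1), so the partition is: 1 block(s) of size 1, 1 block(s) of size 3.
In nonincreasing order the block sizes are [3, 1].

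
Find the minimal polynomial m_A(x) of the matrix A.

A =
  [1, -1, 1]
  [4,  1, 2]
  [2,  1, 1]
x^3 - 3*x^2 + 3*x - 1

The characteristic polynomial is χ_A(x) = (x - 1)^3, so the eigenvalues are known. The minimal polynomial is
  m_A(x) = Π_λ (x − λ)^{k_λ}
where k_λ is the size of the *largest* Jordan block for λ (equivalently, the smallest k with (A − λI)^k v = 0 for every generalised eigenvector v of λ).

  λ = 1: largest Jordan block has size 3, contributing (x − 1)^3

So m_A(x) = (x - 1)^3 = x^3 - 3*x^2 + 3*x - 1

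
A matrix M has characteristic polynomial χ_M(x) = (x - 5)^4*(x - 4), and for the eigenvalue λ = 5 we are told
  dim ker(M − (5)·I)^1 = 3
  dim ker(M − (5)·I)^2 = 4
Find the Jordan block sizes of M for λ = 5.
Block sizes for λ = 5: [2, 1, 1]

From the dimensions of kernels of powers, the number of Jordan blocks of size at least j is d_j − d_{j−1} where d_j = dim ker(N^j) (with d_0 = 0). Computing the differences gives [3, 1].
The number of blocks of size exactly k is (#blocks of size ≥ k) − (#blocks of size ≥ k + 1), so the partition is: 2 block(s) of size 1, 1 block(s) of size 2.
In nonincreasing order the block sizes are [2, 1, 1].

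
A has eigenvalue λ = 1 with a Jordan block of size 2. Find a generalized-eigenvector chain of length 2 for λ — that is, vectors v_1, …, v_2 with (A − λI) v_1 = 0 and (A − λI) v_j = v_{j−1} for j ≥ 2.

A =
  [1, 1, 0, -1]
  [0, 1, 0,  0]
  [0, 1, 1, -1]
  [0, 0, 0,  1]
A Jordan chain for λ = 1 of length 2:
v_1 = (1, 0, 1, 0)ᵀ
v_2 = (0, 1, 0, 0)ᵀ

Let N = A − (1)·I. We want v_2 with N^2 v_2 = 0 but N^1 v_2 ≠ 0; then v_{j-1} := N · v_j for j = 2, …, 2.

Pick v_2 = (0, 1, 0, 0)ᵀ.
Then v_1 = N · v_2 = (1, 0, 1, 0)ᵀ.

Sanity check: (A − (1)·I) v_1 = (0, 0, 0, 0)ᵀ = 0. ✓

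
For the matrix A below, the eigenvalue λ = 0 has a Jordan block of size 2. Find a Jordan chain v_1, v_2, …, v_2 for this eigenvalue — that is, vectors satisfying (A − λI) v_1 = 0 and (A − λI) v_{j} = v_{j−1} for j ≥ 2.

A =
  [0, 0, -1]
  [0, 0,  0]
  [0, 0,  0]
A Jordan chain for λ = 0 of length 2:
v_1 = (-1, 0, 0)ᵀ
v_2 = (0, 0, 1)ᵀ

Let N = A − (0)·I. We want v_2 with N^2 v_2 = 0 but N^1 v_2 ≠ 0; then v_{j-1} := N · v_j for j = 2, …, 2.

Pick v_2 = (0, 0, 1)ᵀ.
Then v_1 = N · v_2 = (-1, 0, 0)ᵀ.

Sanity check: (A − (0)·I) v_1 = (0, 0, 0)ᵀ = 0. ✓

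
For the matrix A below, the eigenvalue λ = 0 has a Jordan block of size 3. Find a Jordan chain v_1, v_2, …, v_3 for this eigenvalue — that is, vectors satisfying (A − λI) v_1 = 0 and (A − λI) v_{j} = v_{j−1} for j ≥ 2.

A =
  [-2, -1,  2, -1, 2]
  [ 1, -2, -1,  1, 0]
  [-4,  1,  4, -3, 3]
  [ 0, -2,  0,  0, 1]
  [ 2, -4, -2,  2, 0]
A Jordan chain for λ = 0 of length 3:
v_1 = (-1, 0, -1, 0, 0)ᵀ
v_2 = (-2, 1, -4, 0, 2)ᵀ
v_3 = (1, 0, 0, 0, 0)ᵀ

Let N = A − (0)·I. We want v_3 with N^3 v_3 = 0 but N^2 v_3 ≠ 0; then v_{j-1} := N · v_j for j = 3, …, 2.

Pick v_3 = (1, 0, 0, 0, 0)ᵀ.
Then v_2 = N · v_3 = (-2, 1, -4, 0, 2)ᵀ.
Then v_1 = N · v_2 = (-1, 0, -1, 0, 0)ᵀ.

Sanity check: (A − (0)·I) v_1 = (0, 0, 0, 0, 0)ᵀ = 0. ✓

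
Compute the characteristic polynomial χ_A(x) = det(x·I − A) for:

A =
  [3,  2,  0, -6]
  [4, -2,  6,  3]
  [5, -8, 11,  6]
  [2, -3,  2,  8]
x^4 - 20*x^3 + 150*x^2 - 500*x + 625

Expanding det(x·I − A) (e.g. by cofactor expansion or by noting that A is similar to its Jordan form J, which has the same characteristic polynomial as A) gives
  χ_A(x) = x^4 - 20*x^3 + 150*x^2 - 500*x + 625
which factors as (x - 5)^4. The eigenvalues (with algebraic multiplicities) are λ = 5 with multiplicity 4.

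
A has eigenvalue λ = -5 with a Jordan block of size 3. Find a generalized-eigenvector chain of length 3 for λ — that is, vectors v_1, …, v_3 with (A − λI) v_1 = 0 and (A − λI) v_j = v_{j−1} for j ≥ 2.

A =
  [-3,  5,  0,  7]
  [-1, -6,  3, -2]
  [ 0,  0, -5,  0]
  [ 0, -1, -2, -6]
A Jordan chain for λ = -5 of length 3:
v_1 = (-1, -1, 0, 1)ᵀ
v_2 = (2, -1, 0, 0)ᵀ
v_3 = (1, 0, 0, 0)ᵀ

Let N = A − (-5)·I. We want v_3 with N^3 v_3 = 0 but N^2 v_3 ≠ 0; then v_{j-1} := N · v_j for j = 3, …, 2.

Pick v_3 = (1, 0, 0, 0)ᵀ.
Then v_2 = N · v_3 = (2, -1, 0, 0)ᵀ.
Then v_1 = N · v_2 = (-1, -1, 0, 1)ᵀ.

Sanity check: (A − (-5)·I) v_1 = (0, 0, 0, 0)ᵀ = 0. ✓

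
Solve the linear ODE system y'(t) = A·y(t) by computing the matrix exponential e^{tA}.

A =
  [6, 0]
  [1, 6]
e^{tA} =
  [exp(6*t), 0]
  [t*exp(6*t), exp(6*t)]

Strategy: write A = P · J · P⁻¹ where J is a Jordan canonical form, so e^{tA} = P · e^{tJ} · P⁻¹, and e^{tJ} can be computed block-by-block.

A has Jordan form
J =
  [6, 1]
  [0, 6]
(up to reordering of blocks).

Per-block formulas:
  For a 2×2 Jordan block J_2(6): exp(t · J_2(6)) = e^(6t)·(I + t·N), where N is the 2×2 nilpotent shift.

After assembling e^{tJ} and conjugating by P, we get:

e^{tA} =
  [exp(6*t), 0]
  [t*exp(6*t), exp(6*t)]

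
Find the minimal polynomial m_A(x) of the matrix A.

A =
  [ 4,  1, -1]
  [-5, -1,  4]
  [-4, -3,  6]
x^3 - 9*x^2 + 27*x - 27

The characteristic polynomial is χ_A(x) = (x - 3)^3, so the eigenvalues are known. The minimal polynomial is
  m_A(x) = Π_λ (x − λ)^{k_λ}
where k_λ is the size of the *largest* Jordan block for λ (equivalently, the smallest k with (A − λI)^k v = 0 for every generalised eigenvector v of λ).

  λ = 3: largest Jordan block has size 3, contributing (x − 3)^3

So m_A(x) = (x - 3)^3 = x^3 - 9*x^2 + 27*x - 27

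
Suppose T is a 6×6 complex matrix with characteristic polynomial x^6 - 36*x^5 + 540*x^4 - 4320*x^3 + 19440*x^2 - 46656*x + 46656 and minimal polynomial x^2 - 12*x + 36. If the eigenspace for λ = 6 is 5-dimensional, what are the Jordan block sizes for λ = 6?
Block sizes for λ = 6: [2, 1, 1, 1, 1]

Step 1 — from the characteristic polynomial, algebraic multiplicity of λ = 6 is 6. From dim ker(T − (6)·I) = 5, there are exactly 5 Jordan blocks for λ = 6.
Step 2 — from the minimal polynomial, the factor (x − 6)^2 tells us the largest block for λ = 6 has size 2.
Step 3 — with total size 6, 5 blocks, and largest block 2, the block sizes (in nonincreasing order) are [2, 1, 1, 1, 1].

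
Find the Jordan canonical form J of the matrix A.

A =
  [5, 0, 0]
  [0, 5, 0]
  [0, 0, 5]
J_1(5) ⊕ J_1(5) ⊕ J_1(5)

The characteristic polynomial is
  det(x·I − A) = x^3 - 15*x^2 + 75*x - 125 = (x - 5)^3

Eigenvalues and multiplicities (the geometric multiplicity of λ is n − rank(A − λI), which equals the number of Jordan blocks for λ):
  λ = 5: algebraic multiplicity = 3, geometric multiplicity = 3

Determining the block sizes for each eigenvalue:
  λ = 5: gm = am = 3, so every block has size 1 → block sizes [1, 1, 1]

Assembling the blocks gives a Jordan form
J =
  [5, 0, 0]
  [0, 5, 0]
  [0, 0, 5]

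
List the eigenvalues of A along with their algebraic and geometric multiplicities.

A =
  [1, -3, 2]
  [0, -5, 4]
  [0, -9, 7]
λ = 1: alg = 3, geom = 2

Step 1 — factor the characteristic polynomial to read off the algebraic multiplicities:
  χ_A(x) = (x - 1)^3

Step 2 — compute geometric multiplicities via the rank-nullity identity g(λ) = n − rank(A − λI):
  rank(A − (1)·I) = 1, so dim ker(A − (1)·I) = n − 1 = 2

Summary:
  λ = 1: algebraic multiplicity = 3, geometric multiplicity = 2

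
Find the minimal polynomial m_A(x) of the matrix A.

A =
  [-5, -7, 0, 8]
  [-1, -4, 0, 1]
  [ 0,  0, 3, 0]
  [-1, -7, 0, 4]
x^3 + 5*x^2 - 8*x - 48

The characteristic polynomial is χ_A(x) = (x - 3)^2*(x + 4)^2, so the eigenvalues are known. The minimal polynomial is
  m_A(x) = Π_λ (x − λ)^{k_λ}
where k_λ is the size of the *largest* Jordan block for λ (equivalently, the smallest k with (A − λI)^k v = 0 for every generalised eigenvector v of λ).

  λ = -4: largest Jordan block has size 2, contributing (x + 4)^2
  λ = 3: largest Jordan block has size 1, contributing (x − 3)

So m_A(x) = (x - 3)*(x + 4)^2 = x^3 + 5*x^2 - 8*x - 48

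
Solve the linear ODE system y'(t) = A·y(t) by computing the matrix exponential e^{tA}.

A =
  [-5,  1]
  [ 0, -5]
e^{tA} =
  [exp(-5*t), t*exp(-5*t)]
  [0, exp(-5*t)]

Strategy: write A = P · J · P⁻¹ where J is a Jordan canonical form, so e^{tA} = P · e^{tJ} · P⁻¹, and e^{tJ} can be computed block-by-block.

A has Jordan form
J =
  [-5,  1]
  [ 0, -5]
(up to reordering of blocks).

Per-block formulas:
  For a 2×2 Jordan block J_2(-5): exp(t · J_2(-5)) = e^(-5t)·(I + t·N), where N is the 2×2 nilpotent shift.

After assembling e^{tJ} and conjugating by P, we get:

e^{tA} =
  [exp(-5*t), t*exp(-5*t)]
  [0, exp(-5*t)]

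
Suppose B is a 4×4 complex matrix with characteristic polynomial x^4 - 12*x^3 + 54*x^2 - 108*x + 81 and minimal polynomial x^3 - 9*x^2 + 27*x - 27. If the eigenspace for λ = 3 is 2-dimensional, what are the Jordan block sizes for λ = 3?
Block sizes for λ = 3: [3, 1]

Step 1 — from the characteristic polynomial, algebraic multiplicity of λ = 3 is 4. From dim ker(B − (3)·I) = 2, there are exactly 2 Jordan blocks for λ = 3.
Step 2 — from the minimal polynomial, the factor (x − 3)^3 tells us the largest block for λ = 3 has size 3.
Step 3 — with total size 4, 2 blocks, and largest block 3, the block sizes (in nonincreasing order) are [3, 1].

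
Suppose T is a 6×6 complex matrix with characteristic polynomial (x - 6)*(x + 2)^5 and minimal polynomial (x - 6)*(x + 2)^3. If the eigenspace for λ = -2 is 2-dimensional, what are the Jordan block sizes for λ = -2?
Block sizes for λ = -2: [3, 2]

Step 1 — from the characteristic polynomial, algebraic multiplicity of λ = -2 is 5. From dim ker(T − (-2)·I) = 2, there are exactly 2 Jordan blocks for λ = -2.
Step 2 — from the minimal polynomial, the factor (x + 2)^3 tells us the largest block for λ = -2 has size 3.
Step 3 — with total size 5, 2 blocks, and largest block 3, the block sizes (in nonincreasing order) are [3, 2].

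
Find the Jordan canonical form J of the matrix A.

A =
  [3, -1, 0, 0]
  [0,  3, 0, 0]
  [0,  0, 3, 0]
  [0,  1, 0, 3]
J_2(3) ⊕ J_1(3) ⊕ J_1(3)

The characteristic polynomial is
  det(x·I − A) = x^4 - 12*x^3 + 54*x^2 - 108*x + 81 = (x - 3)^4

Eigenvalues and multiplicities (the geometric multiplicity of λ is n − rank(A − λI), which equals the number of Jordan blocks for λ):
  λ = 3: algebraic multiplicity = 4, geometric multiplicity = 3

Determining the block sizes for each eigenvalue:
  λ = 3: 3 blocks summing to 4 forces exactly one block of size 2 and the rest size 1 → block sizes [2, 1, 1]

Assembling the blocks gives a Jordan form
J =
  [3, 1, 0, 0]
  [0, 3, 0, 0]
  [0, 0, 3, 0]
  [0, 0, 0, 3]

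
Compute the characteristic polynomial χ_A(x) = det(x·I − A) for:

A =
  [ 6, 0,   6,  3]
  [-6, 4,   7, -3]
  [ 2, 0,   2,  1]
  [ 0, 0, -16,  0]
x^4 - 12*x^3 + 48*x^2 - 64*x

Expanding det(x·I − A) (e.g. by cofactor expansion or by noting that A is similar to its Jordan form J, which has the same characteristic polynomial as A) gives
  χ_A(x) = x^4 - 12*x^3 + 48*x^2 - 64*x
which factors as x*(x - 4)^3. The eigenvalues (with algebraic multiplicities) are λ = 0 with multiplicity 1, λ = 4 with multiplicity 3.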